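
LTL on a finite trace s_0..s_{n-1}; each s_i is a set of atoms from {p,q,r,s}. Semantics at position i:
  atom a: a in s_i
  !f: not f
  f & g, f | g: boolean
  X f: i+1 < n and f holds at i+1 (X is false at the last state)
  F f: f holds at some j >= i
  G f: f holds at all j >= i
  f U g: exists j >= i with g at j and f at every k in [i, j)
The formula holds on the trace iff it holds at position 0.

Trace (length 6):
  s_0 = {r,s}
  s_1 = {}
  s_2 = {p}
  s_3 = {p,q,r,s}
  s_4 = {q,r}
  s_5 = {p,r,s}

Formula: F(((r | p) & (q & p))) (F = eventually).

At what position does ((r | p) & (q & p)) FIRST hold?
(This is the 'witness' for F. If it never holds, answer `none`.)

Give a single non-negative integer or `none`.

Answer: 3

Derivation:
s_0={r,s}: ((r | p) & (q & p))=False (r | p)=True r=True p=False (q & p)=False q=False
s_1={}: ((r | p) & (q & p))=False (r | p)=False r=False p=False (q & p)=False q=False
s_2={p}: ((r | p) & (q & p))=False (r | p)=True r=False p=True (q & p)=False q=False
s_3={p,q,r,s}: ((r | p) & (q & p))=True (r | p)=True r=True p=True (q & p)=True q=True
s_4={q,r}: ((r | p) & (q & p))=False (r | p)=True r=True p=False (q & p)=False q=True
s_5={p,r,s}: ((r | p) & (q & p))=False (r | p)=True r=True p=True (q & p)=False q=False
F(((r | p) & (q & p))) holds; first witness at position 3.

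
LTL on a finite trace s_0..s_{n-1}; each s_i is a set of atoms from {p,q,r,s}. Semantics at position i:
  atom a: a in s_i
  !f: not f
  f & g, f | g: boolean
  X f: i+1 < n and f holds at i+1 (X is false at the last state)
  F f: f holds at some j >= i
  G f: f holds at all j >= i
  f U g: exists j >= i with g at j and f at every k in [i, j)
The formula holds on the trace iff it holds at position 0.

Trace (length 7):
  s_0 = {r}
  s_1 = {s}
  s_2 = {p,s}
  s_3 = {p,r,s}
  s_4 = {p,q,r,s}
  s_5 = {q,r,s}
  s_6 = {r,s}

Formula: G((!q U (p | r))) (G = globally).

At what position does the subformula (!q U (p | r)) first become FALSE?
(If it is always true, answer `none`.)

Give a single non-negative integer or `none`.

s_0={r}: (!q U (p | r))=True !q=True q=False (p | r)=True p=False r=True
s_1={s}: (!q U (p | r))=True !q=True q=False (p | r)=False p=False r=False
s_2={p,s}: (!q U (p | r))=True !q=True q=False (p | r)=True p=True r=False
s_3={p,r,s}: (!q U (p | r))=True !q=True q=False (p | r)=True p=True r=True
s_4={p,q,r,s}: (!q U (p | r))=True !q=False q=True (p | r)=True p=True r=True
s_5={q,r,s}: (!q U (p | r))=True !q=False q=True (p | r)=True p=False r=True
s_6={r,s}: (!q U (p | r))=True !q=True q=False (p | r)=True p=False r=True
G((!q U (p | r))) holds globally = True
No violation — formula holds at every position.

Answer: none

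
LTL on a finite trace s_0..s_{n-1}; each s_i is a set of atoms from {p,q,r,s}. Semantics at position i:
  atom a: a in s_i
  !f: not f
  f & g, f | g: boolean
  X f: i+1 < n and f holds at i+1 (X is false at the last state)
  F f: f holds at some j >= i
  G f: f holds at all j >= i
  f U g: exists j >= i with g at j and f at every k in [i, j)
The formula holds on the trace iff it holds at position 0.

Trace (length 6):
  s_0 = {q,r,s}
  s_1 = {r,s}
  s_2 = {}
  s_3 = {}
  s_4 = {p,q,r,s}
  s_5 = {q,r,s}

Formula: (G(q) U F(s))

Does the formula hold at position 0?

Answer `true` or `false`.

s_0={q,r,s}: (G(q) U F(s))=True G(q)=False q=True F(s)=True s=True
s_1={r,s}: (G(q) U F(s))=True G(q)=False q=False F(s)=True s=True
s_2={}: (G(q) U F(s))=True G(q)=False q=False F(s)=True s=False
s_3={}: (G(q) U F(s))=True G(q)=False q=False F(s)=True s=False
s_4={p,q,r,s}: (G(q) U F(s))=True G(q)=True q=True F(s)=True s=True
s_5={q,r,s}: (G(q) U F(s))=True G(q)=True q=True F(s)=True s=True

Answer: true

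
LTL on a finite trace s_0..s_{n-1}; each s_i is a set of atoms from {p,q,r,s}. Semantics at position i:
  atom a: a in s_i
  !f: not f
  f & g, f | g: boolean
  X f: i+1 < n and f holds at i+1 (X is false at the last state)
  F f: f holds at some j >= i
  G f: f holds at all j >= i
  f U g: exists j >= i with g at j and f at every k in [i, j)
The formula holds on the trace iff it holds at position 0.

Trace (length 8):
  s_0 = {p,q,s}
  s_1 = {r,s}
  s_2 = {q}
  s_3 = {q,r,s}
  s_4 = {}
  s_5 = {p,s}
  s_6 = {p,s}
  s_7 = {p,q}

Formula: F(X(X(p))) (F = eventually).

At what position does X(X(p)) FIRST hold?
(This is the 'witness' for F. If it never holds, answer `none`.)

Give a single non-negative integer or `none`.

s_0={p,q,s}: X(X(p))=False X(p)=False p=True
s_1={r,s}: X(X(p))=False X(p)=False p=False
s_2={q}: X(X(p))=False X(p)=False p=False
s_3={q,r,s}: X(X(p))=True X(p)=False p=False
s_4={}: X(X(p))=True X(p)=True p=False
s_5={p,s}: X(X(p))=True X(p)=True p=True
s_6={p,s}: X(X(p))=False X(p)=True p=True
s_7={p,q}: X(X(p))=False X(p)=False p=True
F(X(X(p))) holds; first witness at position 3.

Answer: 3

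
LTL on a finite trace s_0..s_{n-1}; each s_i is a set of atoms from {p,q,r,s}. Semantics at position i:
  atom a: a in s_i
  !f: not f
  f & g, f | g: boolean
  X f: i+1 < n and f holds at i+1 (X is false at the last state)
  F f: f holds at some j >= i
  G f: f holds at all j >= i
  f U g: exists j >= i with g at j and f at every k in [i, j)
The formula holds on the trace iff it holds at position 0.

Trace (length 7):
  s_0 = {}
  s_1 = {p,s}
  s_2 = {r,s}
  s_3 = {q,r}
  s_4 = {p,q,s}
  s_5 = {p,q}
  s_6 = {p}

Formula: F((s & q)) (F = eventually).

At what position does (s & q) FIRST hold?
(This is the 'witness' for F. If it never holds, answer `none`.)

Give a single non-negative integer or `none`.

s_0={}: (s & q)=False s=False q=False
s_1={p,s}: (s & q)=False s=True q=False
s_2={r,s}: (s & q)=False s=True q=False
s_3={q,r}: (s & q)=False s=False q=True
s_4={p,q,s}: (s & q)=True s=True q=True
s_5={p,q}: (s & q)=False s=False q=True
s_6={p}: (s & q)=False s=False q=False
F((s & q)) holds; first witness at position 4.

Answer: 4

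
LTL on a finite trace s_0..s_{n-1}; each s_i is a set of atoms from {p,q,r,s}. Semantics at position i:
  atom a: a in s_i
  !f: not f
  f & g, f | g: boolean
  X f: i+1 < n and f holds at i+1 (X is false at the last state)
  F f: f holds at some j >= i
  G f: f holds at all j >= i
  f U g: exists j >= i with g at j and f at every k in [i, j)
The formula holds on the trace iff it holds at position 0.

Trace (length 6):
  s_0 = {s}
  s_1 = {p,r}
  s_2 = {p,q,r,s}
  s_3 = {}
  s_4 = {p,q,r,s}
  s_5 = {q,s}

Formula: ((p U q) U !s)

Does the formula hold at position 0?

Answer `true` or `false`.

Answer: false

Derivation:
s_0={s}: ((p U q) U !s)=False (p U q)=False p=False q=False !s=False s=True
s_1={p,r}: ((p U q) U !s)=True (p U q)=True p=True q=False !s=True s=False
s_2={p,q,r,s}: ((p U q) U !s)=True (p U q)=True p=True q=True !s=False s=True
s_3={}: ((p U q) U !s)=True (p U q)=False p=False q=False !s=True s=False
s_4={p,q,r,s}: ((p U q) U !s)=False (p U q)=True p=True q=True !s=False s=True
s_5={q,s}: ((p U q) U !s)=False (p U q)=True p=False q=True !s=False s=True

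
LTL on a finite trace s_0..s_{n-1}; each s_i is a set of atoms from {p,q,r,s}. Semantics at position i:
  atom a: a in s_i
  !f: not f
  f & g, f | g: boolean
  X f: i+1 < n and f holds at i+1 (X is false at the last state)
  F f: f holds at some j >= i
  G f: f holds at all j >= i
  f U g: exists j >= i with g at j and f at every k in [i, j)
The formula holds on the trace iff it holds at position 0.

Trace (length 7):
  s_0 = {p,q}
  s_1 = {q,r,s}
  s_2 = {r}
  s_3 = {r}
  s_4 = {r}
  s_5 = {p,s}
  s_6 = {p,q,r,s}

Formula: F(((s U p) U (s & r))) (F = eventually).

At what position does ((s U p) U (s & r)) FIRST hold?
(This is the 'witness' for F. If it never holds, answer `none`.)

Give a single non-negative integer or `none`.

Answer: 0

Derivation:
s_0={p,q}: ((s U p) U (s & r))=True (s U p)=True s=False p=True (s & r)=False r=False
s_1={q,r,s}: ((s U p) U (s & r))=True (s U p)=False s=True p=False (s & r)=True r=True
s_2={r}: ((s U p) U (s & r))=False (s U p)=False s=False p=False (s & r)=False r=True
s_3={r}: ((s U p) U (s & r))=False (s U p)=False s=False p=False (s & r)=False r=True
s_4={r}: ((s U p) U (s & r))=False (s U p)=False s=False p=False (s & r)=False r=True
s_5={p,s}: ((s U p) U (s & r))=True (s U p)=True s=True p=True (s & r)=False r=False
s_6={p,q,r,s}: ((s U p) U (s & r))=True (s U p)=True s=True p=True (s & r)=True r=True
F(((s U p) U (s & r))) holds; first witness at position 0.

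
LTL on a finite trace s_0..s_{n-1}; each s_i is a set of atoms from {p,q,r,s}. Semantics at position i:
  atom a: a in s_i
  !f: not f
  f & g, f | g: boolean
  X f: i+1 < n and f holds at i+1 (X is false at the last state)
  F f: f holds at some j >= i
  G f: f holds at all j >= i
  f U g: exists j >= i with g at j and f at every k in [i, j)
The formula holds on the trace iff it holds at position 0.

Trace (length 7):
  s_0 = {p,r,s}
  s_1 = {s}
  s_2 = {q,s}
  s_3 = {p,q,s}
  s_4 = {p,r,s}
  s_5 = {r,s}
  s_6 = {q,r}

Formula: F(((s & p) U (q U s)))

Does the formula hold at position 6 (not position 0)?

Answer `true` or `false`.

Answer: false

Derivation:
s_0={p,r,s}: F(((s & p) U (q U s)))=True ((s & p) U (q U s))=True (s & p)=True s=True p=True (q U s)=True q=False
s_1={s}: F(((s & p) U (q U s)))=True ((s & p) U (q U s))=True (s & p)=False s=True p=False (q U s)=True q=False
s_2={q,s}: F(((s & p) U (q U s)))=True ((s & p) U (q U s))=True (s & p)=False s=True p=False (q U s)=True q=True
s_3={p,q,s}: F(((s & p) U (q U s)))=True ((s & p) U (q U s))=True (s & p)=True s=True p=True (q U s)=True q=True
s_4={p,r,s}: F(((s & p) U (q U s)))=True ((s & p) U (q U s))=True (s & p)=True s=True p=True (q U s)=True q=False
s_5={r,s}: F(((s & p) U (q U s)))=True ((s & p) U (q U s))=True (s & p)=False s=True p=False (q U s)=True q=False
s_6={q,r}: F(((s & p) U (q U s)))=False ((s & p) U (q U s))=False (s & p)=False s=False p=False (q U s)=False q=True
Evaluating at position 6: result = False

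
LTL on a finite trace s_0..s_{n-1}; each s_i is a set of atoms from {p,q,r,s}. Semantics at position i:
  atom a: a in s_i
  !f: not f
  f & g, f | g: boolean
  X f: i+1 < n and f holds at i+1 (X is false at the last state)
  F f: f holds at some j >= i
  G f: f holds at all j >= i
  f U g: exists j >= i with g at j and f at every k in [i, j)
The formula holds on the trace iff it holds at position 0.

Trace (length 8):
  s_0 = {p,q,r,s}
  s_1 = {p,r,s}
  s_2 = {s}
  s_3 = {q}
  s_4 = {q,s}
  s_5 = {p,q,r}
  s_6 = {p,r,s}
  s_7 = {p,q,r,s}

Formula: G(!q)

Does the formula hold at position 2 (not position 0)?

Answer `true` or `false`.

s_0={p,q,r,s}: G(!q)=False !q=False q=True
s_1={p,r,s}: G(!q)=False !q=True q=False
s_2={s}: G(!q)=False !q=True q=False
s_3={q}: G(!q)=False !q=False q=True
s_4={q,s}: G(!q)=False !q=False q=True
s_5={p,q,r}: G(!q)=False !q=False q=True
s_6={p,r,s}: G(!q)=False !q=True q=False
s_7={p,q,r,s}: G(!q)=False !q=False q=True
Evaluating at position 2: result = False

Answer: false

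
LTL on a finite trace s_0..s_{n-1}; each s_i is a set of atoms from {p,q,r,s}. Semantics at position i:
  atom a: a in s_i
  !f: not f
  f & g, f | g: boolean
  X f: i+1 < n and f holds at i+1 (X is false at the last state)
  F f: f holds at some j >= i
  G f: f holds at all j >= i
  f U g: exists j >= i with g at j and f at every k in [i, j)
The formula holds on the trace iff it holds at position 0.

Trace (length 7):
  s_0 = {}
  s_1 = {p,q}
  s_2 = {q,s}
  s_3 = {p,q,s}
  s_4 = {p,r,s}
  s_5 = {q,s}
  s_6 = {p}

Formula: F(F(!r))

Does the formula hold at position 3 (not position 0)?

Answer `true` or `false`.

s_0={}: F(F(!r))=True F(!r)=True !r=True r=False
s_1={p,q}: F(F(!r))=True F(!r)=True !r=True r=False
s_2={q,s}: F(F(!r))=True F(!r)=True !r=True r=False
s_3={p,q,s}: F(F(!r))=True F(!r)=True !r=True r=False
s_4={p,r,s}: F(F(!r))=True F(!r)=True !r=False r=True
s_5={q,s}: F(F(!r))=True F(!r)=True !r=True r=False
s_6={p}: F(F(!r))=True F(!r)=True !r=True r=False
Evaluating at position 3: result = True

Answer: true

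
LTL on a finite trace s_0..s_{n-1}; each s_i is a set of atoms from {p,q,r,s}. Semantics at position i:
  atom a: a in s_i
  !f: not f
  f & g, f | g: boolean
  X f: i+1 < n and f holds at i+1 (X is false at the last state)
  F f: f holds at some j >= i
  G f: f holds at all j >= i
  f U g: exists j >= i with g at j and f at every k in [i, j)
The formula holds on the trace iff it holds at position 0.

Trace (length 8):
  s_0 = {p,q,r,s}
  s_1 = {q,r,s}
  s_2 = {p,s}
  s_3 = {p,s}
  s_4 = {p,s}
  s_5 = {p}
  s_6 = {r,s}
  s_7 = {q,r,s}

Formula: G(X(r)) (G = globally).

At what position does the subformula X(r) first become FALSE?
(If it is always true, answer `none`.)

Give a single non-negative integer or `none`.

Answer: 1

Derivation:
s_0={p,q,r,s}: X(r)=True r=True
s_1={q,r,s}: X(r)=False r=True
s_2={p,s}: X(r)=False r=False
s_3={p,s}: X(r)=False r=False
s_4={p,s}: X(r)=False r=False
s_5={p}: X(r)=True r=False
s_6={r,s}: X(r)=True r=True
s_7={q,r,s}: X(r)=False r=True
G(X(r)) holds globally = False
First violation at position 1.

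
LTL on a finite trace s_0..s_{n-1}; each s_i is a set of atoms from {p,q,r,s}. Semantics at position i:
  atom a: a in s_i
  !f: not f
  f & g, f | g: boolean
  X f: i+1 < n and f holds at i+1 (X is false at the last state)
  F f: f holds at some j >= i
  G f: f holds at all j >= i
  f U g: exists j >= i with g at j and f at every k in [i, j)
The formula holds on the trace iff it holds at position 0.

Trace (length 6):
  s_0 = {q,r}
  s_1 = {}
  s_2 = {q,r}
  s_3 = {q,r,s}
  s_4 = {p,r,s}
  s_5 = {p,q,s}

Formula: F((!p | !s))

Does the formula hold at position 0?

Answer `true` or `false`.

s_0={q,r}: F((!p | !s))=True (!p | !s)=True !p=True p=False !s=True s=False
s_1={}: F((!p | !s))=True (!p | !s)=True !p=True p=False !s=True s=False
s_2={q,r}: F((!p | !s))=True (!p | !s)=True !p=True p=False !s=True s=False
s_3={q,r,s}: F((!p | !s))=True (!p | !s)=True !p=True p=False !s=False s=True
s_4={p,r,s}: F((!p | !s))=False (!p | !s)=False !p=False p=True !s=False s=True
s_5={p,q,s}: F((!p | !s))=False (!p | !s)=False !p=False p=True !s=False s=True

Answer: true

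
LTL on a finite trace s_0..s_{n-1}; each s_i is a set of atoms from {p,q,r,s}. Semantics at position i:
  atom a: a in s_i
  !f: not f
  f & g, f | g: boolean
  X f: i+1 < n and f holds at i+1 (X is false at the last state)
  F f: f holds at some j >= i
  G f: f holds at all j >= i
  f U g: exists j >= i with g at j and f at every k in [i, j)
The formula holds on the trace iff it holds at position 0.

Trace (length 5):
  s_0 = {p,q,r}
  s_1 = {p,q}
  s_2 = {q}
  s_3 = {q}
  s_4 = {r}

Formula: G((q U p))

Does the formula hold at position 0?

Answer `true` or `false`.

s_0={p,q,r}: G((q U p))=False (q U p)=True q=True p=True
s_1={p,q}: G((q U p))=False (q U p)=True q=True p=True
s_2={q}: G((q U p))=False (q U p)=False q=True p=False
s_3={q}: G((q U p))=False (q U p)=False q=True p=False
s_4={r}: G((q U p))=False (q U p)=False q=False p=False

Answer: false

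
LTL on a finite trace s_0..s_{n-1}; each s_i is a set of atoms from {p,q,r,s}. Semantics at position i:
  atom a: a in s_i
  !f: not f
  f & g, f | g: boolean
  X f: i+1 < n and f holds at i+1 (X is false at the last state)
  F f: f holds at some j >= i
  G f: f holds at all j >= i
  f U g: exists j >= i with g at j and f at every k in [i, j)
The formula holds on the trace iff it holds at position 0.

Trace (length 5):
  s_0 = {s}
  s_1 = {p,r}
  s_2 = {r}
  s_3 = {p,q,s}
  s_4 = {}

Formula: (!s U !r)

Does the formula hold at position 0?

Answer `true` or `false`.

Answer: true

Derivation:
s_0={s}: (!s U !r)=True !s=False s=True !r=True r=False
s_1={p,r}: (!s U !r)=True !s=True s=False !r=False r=True
s_2={r}: (!s U !r)=True !s=True s=False !r=False r=True
s_3={p,q,s}: (!s U !r)=True !s=False s=True !r=True r=False
s_4={}: (!s U !r)=True !s=True s=False !r=True r=False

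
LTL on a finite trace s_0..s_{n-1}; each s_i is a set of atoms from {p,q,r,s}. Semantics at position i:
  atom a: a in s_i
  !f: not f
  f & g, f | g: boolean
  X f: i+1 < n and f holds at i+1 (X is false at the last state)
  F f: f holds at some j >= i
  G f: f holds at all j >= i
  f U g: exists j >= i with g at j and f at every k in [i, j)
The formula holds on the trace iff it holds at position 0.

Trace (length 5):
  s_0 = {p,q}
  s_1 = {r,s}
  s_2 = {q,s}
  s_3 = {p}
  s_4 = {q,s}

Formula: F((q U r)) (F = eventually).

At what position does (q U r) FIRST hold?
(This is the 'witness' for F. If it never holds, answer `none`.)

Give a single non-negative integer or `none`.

s_0={p,q}: (q U r)=True q=True r=False
s_1={r,s}: (q U r)=True q=False r=True
s_2={q,s}: (q U r)=False q=True r=False
s_3={p}: (q U r)=False q=False r=False
s_4={q,s}: (q U r)=False q=True r=False
F((q U r)) holds; first witness at position 0.

Answer: 0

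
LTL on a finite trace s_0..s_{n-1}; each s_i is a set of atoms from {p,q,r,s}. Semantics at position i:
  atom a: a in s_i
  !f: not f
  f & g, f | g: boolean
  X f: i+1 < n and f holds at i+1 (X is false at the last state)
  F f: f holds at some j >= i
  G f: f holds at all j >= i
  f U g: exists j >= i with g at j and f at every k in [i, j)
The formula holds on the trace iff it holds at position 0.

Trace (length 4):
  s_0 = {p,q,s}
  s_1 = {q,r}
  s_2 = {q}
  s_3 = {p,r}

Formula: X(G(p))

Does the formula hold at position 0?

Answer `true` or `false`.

Answer: false

Derivation:
s_0={p,q,s}: X(G(p))=False G(p)=False p=True
s_1={q,r}: X(G(p))=False G(p)=False p=False
s_2={q}: X(G(p))=True G(p)=False p=False
s_3={p,r}: X(G(p))=False G(p)=True p=True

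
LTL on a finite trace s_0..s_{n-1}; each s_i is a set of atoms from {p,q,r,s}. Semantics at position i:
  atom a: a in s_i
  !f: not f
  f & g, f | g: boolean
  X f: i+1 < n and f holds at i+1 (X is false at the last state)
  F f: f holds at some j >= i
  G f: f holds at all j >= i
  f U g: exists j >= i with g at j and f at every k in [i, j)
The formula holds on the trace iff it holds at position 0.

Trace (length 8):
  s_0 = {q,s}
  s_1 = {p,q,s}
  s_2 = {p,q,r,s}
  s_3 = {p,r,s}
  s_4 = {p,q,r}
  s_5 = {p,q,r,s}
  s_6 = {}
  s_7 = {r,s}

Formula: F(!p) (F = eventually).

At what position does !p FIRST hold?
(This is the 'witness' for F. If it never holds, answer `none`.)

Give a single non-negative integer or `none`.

Answer: 0

Derivation:
s_0={q,s}: !p=True p=False
s_1={p,q,s}: !p=False p=True
s_2={p,q,r,s}: !p=False p=True
s_3={p,r,s}: !p=False p=True
s_4={p,q,r}: !p=False p=True
s_5={p,q,r,s}: !p=False p=True
s_6={}: !p=True p=False
s_7={r,s}: !p=True p=False
F(!p) holds; first witness at position 0.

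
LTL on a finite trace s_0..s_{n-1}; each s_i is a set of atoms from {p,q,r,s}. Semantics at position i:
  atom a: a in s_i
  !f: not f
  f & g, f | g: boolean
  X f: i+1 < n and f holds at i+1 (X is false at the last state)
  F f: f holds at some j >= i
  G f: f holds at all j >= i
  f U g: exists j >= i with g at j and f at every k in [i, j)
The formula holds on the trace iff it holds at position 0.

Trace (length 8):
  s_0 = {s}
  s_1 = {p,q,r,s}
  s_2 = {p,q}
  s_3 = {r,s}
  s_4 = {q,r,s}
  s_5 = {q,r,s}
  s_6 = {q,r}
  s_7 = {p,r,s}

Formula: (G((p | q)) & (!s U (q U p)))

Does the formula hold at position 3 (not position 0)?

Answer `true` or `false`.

Answer: false

Derivation:
s_0={s}: (G((p | q)) & (!s U (q U p)))=False G((p | q))=False (p | q)=False p=False q=False (!s U (q U p))=False !s=False s=True (q U p)=False
s_1={p,q,r,s}: (G((p | q)) & (!s U (q U p)))=False G((p | q))=False (p | q)=True p=True q=True (!s U (q U p))=True !s=False s=True (q U p)=True
s_2={p,q}: (G((p | q)) & (!s U (q U p)))=False G((p | q))=False (p | q)=True p=True q=True (!s U (q U p))=True !s=True s=False (q U p)=True
s_3={r,s}: (G((p | q)) & (!s U (q U p)))=False G((p | q))=False (p | q)=False p=False q=False (!s U (q U p))=False !s=False s=True (q U p)=False
s_4={q,r,s}: (G((p | q)) & (!s U (q U p)))=True G((p | q))=True (p | q)=True p=False q=True (!s U (q U p))=True !s=False s=True (q U p)=True
s_5={q,r,s}: (G((p | q)) & (!s U (q U p)))=True G((p | q))=True (p | q)=True p=False q=True (!s U (q U p))=True !s=False s=True (q U p)=True
s_6={q,r}: (G((p | q)) & (!s U (q U p)))=True G((p | q))=True (p | q)=True p=False q=True (!s U (q U p))=True !s=True s=False (q U p)=True
s_7={p,r,s}: (G((p | q)) & (!s U (q U p)))=True G((p | q))=True (p | q)=True p=True q=False (!s U (q U p))=True !s=False s=True (q U p)=True
Evaluating at position 3: result = False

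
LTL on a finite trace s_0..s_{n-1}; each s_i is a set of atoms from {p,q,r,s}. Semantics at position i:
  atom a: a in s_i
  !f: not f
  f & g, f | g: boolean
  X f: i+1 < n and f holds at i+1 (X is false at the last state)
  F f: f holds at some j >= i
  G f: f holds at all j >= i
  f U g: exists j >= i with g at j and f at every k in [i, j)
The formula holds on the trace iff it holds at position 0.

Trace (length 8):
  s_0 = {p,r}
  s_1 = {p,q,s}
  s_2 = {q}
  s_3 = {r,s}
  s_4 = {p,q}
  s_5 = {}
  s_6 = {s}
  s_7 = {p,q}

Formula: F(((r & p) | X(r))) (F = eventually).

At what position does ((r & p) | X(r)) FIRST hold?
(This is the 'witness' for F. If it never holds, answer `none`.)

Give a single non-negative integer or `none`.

Answer: 0

Derivation:
s_0={p,r}: ((r & p) | X(r))=True (r & p)=True r=True p=True X(r)=False
s_1={p,q,s}: ((r & p) | X(r))=False (r & p)=False r=False p=True X(r)=False
s_2={q}: ((r & p) | X(r))=True (r & p)=False r=False p=False X(r)=True
s_3={r,s}: ((r & p) | X(r))=False (r & p)=False r=True p=False X(r)=False
s_4={p,q}: ((r & p) | X(r))=False (r & p)=False r=False p=True X(r)=False
s_5={}: ((r & p) | X(r))=False (r & p)=False r=False p=False X(r)=False
s_6={s}: ((r & p) | X(r))=False (r & p)=False r=False p=False X(r)=False
s_7={p,q}: ((r & p) | X(r))=False (r & p)=False r=False p=True X(r)=False
F(((r & p) | X(r))) holds; first witness at position 0.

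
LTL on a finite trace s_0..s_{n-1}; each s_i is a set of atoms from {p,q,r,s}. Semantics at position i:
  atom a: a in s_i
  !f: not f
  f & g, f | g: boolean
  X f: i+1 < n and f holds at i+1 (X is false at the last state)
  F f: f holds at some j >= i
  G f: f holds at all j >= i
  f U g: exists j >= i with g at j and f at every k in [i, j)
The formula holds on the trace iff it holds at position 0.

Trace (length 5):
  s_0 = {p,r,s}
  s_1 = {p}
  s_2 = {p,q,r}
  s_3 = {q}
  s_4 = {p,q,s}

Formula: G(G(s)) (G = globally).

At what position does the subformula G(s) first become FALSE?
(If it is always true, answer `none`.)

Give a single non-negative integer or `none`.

Answer: 0

Derivation:
s_0={p,r,s}: G(s)=False s=True
s_1={p}: G(s)=False s=False
s_2={p,q,r}: G(s)=False s=False
s_3={q}: G(s)=False s=False
s_4={p,q,s}: G(s)=True s=True
G(G(s)) holds globally = False
First violation at position 0.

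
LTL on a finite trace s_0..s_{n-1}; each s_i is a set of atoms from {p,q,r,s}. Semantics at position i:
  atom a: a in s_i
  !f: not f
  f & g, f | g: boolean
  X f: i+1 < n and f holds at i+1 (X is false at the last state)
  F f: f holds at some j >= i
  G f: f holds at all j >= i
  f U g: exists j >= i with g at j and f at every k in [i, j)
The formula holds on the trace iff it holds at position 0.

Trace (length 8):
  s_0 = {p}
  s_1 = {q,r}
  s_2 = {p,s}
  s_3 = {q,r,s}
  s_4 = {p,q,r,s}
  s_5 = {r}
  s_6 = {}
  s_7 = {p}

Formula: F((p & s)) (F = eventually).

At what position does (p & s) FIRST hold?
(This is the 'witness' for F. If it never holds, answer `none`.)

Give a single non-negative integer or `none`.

Answer: 2

Derivation:
s_0={p}: (p & s)=False p=True s=False
s_1={q,r}: (p & s)=False p=False s=False
s_2={p,s}: (p & s)=True p=True s=True
s_3={q,r,s}: (p & s)=False p=False s=True
s_4={p,q,r,s}: (p & s)=True p=True s=True
s_5={r}: (p & s)=False p=False s=False
s_6={}: (p & s)=False p=False s=False
s_7={p}: (p & s)=False p=True s=False
F((p & s)) holds; first witness at position 2.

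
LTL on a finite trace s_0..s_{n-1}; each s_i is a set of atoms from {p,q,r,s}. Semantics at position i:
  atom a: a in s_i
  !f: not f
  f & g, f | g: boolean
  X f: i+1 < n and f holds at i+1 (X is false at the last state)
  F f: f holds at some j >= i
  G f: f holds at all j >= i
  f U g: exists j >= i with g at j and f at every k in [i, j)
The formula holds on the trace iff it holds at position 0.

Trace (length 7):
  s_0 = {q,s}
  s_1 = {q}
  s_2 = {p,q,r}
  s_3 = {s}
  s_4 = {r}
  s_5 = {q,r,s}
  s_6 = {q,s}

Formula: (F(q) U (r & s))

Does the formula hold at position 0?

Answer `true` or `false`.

Answer: true

Derivation:
s_0={q,s}: (F(q) U (r & s))=True F(q)=True q=True (r & s)=False r=False s=True
s_1={q}: (F(q) U (r & s))=True F(q)=True q=True (r & s)=False r=False s=False
s_2={p,q,r}: (F(q) U (r & s))=True F(q)=True q=True (r & s)=False r=True s=False
s_3={s}: (F(q) U (r & s))=True F(q)=True q=False (r & s)=False r=False s=True
s_4={r}: (F(q) U (r & s))=True F(q)=True q=False (r & s)=False r=True s=False
s_5={q,r,s}: (F(q) U (r & s))=True F(q)=True q=True (r & s)=True r=True s=True
s_6={q,s}: (F(q) U (r & s))=False F(q)=True q=True (r & s)=False r=False s=True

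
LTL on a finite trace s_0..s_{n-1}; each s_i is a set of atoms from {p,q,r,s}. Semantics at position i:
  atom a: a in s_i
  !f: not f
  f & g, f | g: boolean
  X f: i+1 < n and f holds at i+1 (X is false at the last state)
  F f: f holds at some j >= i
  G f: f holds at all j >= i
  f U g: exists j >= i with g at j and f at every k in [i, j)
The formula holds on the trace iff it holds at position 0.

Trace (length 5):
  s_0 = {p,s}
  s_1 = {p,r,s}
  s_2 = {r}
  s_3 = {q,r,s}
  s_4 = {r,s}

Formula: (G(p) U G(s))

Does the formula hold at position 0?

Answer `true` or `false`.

s_0={p,s}: (G(p) U G(s))=False G(p)=False p=True G(s)=False s=True
s_1={p,r,s}: (G(p) U G(s))=False G(p)=False p=True G(s)=False s=True
s_2={r}: (G(p) U G(s))=False G(p)=False p=False G(s)=False s=False
s_3={q,r,s}: (G(p) U G(s))=True G(p)=False p=False G(s)=True s=True
s_4={r,s}: (G(p) U G(s))=True G(p)=False p=False G(s)=True s=True

Answer: false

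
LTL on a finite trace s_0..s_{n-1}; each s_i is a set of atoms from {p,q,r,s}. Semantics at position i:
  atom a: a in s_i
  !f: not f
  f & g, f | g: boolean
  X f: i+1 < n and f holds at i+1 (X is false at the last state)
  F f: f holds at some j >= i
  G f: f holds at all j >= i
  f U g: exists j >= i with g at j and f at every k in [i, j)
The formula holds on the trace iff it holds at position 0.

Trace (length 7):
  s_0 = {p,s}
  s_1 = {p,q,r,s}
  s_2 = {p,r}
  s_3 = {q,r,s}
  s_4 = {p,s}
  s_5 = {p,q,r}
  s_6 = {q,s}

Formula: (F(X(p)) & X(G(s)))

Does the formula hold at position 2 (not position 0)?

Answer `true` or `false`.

s_0={p,s}: (F(X(p)) & X(G(s)))=False F(X(p))=True X(p)=True p=True X(G(s))=False G(s)=False s=True
s_1={p,q,r,s}: (F(X(p)) & X(G(s)))=False F(X(p))=True X(p)=True p=True X(G(s))=False G(s)=False s=True
s_2={p,r}: (F(X(p)) & X(G(s)))=False F(X(p))=True X(p)=False p=True X(G(s))=False G(s)=False s=False
s_3={q,r,s}: (F(X(p)) & X(G(s)))=False F(X(p))=True X(p)=True p=False X(G(s))=False G(s)=False s=True
s_4={p,s}: (F(X(p)) & X(G(s)))=False F(X(p))=True X(p)=True p=True X(G(s))=False G(s)=False s=True
s_5={p,q,r}: (F(X(p)) & X(G(s)))=False F(X(p))=False X(p)=False p=True X(G(s))=True G(s)=False s=False
s_6={q,s}: (F(X(p)) & X(G(s)))=False F(X(p))=False X(p)=False p=False X(G(s))=False G(s)=True s=True
Evaluating at position 2: result = False

Answer: false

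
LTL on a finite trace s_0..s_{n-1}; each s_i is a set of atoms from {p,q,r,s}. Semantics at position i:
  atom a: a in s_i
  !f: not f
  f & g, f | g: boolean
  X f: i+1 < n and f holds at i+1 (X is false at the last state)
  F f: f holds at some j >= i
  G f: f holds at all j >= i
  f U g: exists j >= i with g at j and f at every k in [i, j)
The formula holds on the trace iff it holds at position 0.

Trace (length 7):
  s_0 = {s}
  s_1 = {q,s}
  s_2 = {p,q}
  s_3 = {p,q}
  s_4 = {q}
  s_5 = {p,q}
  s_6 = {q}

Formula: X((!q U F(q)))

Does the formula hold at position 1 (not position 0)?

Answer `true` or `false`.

s_0={s}: X((!q U F(q)))=True (!q U F(q))=True !q=True q=False F(q)=True
s_1={q,s}: X((!q U F(q)))=True (!q U F(q))=True !q=False q=True F(q)=True
s_2={p,q}: X((!q U F(q)))=True (!q U F(q))=True !q=False q=True F(q)=True
s_3={p,q}: X((!q U F(q)))=True (!q U F(q))=True !q=False q=True F(q)=True
s_4={q}: X((!q U F(q)))=True (!q U F(q))=True !q=False q=True F(q)=True
s_5={p,q}: X((!q U F(q)))=True (!q U F(q))=True !q=False q=True F(q)=True
s_6={q}: X((!q U F(q)))=False (!q U F(q))=True !q=False q=True F(q)=True
Evaluating at position 1: result = True

Answer: true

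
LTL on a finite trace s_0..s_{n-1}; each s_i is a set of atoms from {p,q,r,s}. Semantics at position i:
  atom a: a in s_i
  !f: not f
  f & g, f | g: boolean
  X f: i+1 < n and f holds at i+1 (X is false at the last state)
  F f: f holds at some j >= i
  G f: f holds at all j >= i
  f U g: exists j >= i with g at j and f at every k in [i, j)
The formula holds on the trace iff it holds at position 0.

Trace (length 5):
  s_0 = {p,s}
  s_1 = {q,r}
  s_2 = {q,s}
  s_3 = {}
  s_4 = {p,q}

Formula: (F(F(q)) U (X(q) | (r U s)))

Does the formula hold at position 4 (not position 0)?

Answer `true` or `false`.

Answer: false

Derivation:
s_0={p,s}: (F(F(q)) U (X(q) | (r U s)))=True F(F(q))=True F(q)=True q=False (X(q) | (r U s))=True X(q)=True (r U s)=True r=False s=True
s_1={q,r}: (F(F(q)) U (X(q) | (r U s)))=True F(F(q))=True F(q)=True q=True (X(q) | (r U s))=True X(q)=True (r U s)=True r=True s=False
s_2={q,s}: (F(F(q)) U (X(q) | (r U s)))=True F(F(q))=True F(q)=True q=True (X(q) | (r U s))=True X(q)=False (r U s)=True r=False s=True
s_3={}: (F(F(q)) U (X(q) | (r U s)))=True F(F(q))=True F(q)=True q=False (X(q) | (r U s))=True X(q)=True (r U s)=False r=False s=False
s_4={p,q}: (F(F(q)) U (X(q) | (r U s)))=False F(F(q))=True F(q)=True q=True (X(q) | (r U s))=False X(q)=False (r U s)=False r=False s=False
Evaluating at position 4: result = False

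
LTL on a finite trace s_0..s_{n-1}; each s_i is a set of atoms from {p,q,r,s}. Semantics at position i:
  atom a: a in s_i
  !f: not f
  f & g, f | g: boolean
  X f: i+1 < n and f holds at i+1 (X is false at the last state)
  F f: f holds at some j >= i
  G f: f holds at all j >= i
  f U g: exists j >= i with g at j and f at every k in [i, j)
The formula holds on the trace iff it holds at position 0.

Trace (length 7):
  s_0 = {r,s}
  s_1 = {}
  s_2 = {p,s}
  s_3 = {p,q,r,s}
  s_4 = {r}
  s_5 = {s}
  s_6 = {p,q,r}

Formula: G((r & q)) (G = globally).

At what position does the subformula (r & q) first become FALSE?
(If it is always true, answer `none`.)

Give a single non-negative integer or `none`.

Answer: 0

Derivation:
s_0={r,s}: (r & q)=False r=True q=False
s_1={}: (r & q)=False r=False q=False
s_2={p,s}: (r & q)=False r=False q=False
s_3={p,q,r,s}: (r & q)=True r=True q=True
s_4={r}: (r & q)=False r=True q=False
s_5={s}: (r & q)=False r=False q=False
s_6={p,q,r}: (r & q)=True r=True q=True
G((r & q)) holds globally = False
First violation at position 0.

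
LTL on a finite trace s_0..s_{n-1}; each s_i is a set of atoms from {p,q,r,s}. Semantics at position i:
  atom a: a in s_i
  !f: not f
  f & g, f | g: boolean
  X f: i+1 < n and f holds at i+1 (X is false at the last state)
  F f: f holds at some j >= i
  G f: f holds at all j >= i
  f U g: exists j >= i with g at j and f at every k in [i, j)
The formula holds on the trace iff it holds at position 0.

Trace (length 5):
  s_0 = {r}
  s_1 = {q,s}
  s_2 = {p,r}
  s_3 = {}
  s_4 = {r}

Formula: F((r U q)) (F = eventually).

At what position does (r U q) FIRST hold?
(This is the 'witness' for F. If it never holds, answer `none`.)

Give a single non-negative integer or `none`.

Answer: 0

Derivation:
s_0={r}: (r U q)=True r=True q=False
s_1={q,s}: (r U q)=True r=False q=True
s_2={p,r}: (r U q)=False r=True q=False
s_3={}: (r U q)=False r=False q=False
s_4={r}: (r U q)=False r=True q=False
F((r U q)) holds; first witness at position 0.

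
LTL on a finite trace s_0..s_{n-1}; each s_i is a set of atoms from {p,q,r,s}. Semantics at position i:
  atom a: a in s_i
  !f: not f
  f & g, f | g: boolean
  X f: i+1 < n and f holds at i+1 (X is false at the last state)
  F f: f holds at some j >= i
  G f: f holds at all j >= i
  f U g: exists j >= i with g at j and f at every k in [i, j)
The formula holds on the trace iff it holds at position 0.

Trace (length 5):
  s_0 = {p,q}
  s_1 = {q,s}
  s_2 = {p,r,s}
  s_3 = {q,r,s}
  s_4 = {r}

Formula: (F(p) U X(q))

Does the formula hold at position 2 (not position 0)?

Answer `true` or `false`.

Answer: true

Derivation:
s_0={p,q}: (F(p) U X(q))=True F(p)=True p=True X(q)=True q=True
s_1={q,s}: (F(p) U X(q))=True F(p)=True p=False X(q)=False q=True
s_2={p,r,s}: (F(p) U X(q))=True F(p)=True p=True X(q)=True q=False
s_3={q,r,s}: (F(p) U X(q))=False F(p)=False p=False X(q)=False q=True
s_4={r}: (F(p) U X(q))=False F(p)=False p=False X(q)=False q=False
Evaluating at position 2: result = True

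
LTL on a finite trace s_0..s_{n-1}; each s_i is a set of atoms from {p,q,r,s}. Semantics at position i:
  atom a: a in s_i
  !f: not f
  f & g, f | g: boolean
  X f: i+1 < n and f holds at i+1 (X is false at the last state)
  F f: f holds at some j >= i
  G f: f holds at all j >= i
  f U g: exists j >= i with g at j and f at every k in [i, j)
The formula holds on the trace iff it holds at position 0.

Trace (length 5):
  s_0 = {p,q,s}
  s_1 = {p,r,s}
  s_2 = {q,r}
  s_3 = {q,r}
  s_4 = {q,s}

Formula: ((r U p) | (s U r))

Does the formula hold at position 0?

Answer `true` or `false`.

s_0={p,q,s}: ((r U p) | (s U r))=True (r U p)=True r=False p=True (s U r)=True s=True
s_1={p,r,s}: ((r U p) | (s U r))=True (r U p)=True r=True p=True (s U r)=True s=True
s_2={q,r}: ((r U p) | (s U r))=True (r U p)=False r=True p=False (s U r)=True s=False
s_3={q,r}: ((r U p) | (s U r))=True (r U p)=False r=True p=False (s U r)=True s=False
s_4={q,s}: ((r U p) | (s U r))=False (r U p)=False r=False p=False (s U r)=False s=True

Answer: true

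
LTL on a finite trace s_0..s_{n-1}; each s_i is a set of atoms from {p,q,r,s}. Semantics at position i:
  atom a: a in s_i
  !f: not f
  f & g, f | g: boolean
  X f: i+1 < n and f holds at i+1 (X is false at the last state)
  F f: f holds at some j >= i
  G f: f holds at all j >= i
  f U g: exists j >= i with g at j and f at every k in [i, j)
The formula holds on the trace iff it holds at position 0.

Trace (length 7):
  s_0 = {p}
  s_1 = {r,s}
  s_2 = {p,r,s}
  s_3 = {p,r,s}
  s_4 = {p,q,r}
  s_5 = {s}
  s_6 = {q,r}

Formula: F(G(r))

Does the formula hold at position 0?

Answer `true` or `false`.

Answer: true

Derivation:
s_0={p}: F(G(r))=True G(r)=False r=False
s_1={r,s}: F(G(r))=True G(r)=False r=True
s_2={p,r,s}: F(G(r))=True G(r)=False r=True
s_3={p,r,s}: F(G(r))=True G(r)=False r=True
s_4={p,q,r}: F(G(r))=True G(r)=False r=True
s_5={s}: F(G(r))=True G(r)=False r=False
s_6={q,r}: F(G(r))=True G(r)=True r=True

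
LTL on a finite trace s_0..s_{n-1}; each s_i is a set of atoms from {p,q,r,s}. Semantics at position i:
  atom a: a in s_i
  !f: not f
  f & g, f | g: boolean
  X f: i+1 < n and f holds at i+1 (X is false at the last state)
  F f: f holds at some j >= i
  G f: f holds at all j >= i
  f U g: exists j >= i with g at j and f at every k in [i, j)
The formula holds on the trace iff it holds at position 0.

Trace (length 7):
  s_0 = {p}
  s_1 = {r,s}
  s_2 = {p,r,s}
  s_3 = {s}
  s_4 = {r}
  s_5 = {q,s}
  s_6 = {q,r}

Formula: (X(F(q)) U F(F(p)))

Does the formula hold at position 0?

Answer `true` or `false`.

s_0={p}: (X(F(q)) U F(F(p)))=True X(F(q))=True F(q)=True q=False F(F(p))=True F(p)=True p=True
s_1={r,s}: (X(F(q)) U F(F(p)))=True X(F(q))=True F(q)=True q=False F(F(p))=True F(p)=True p=False
s_2={p,r,s}: (X(F(q)) U F(F(p)))=True X(F(q))=True F(q)=True q=False F(F(p))=True F(p)=True p=True
s_3={s}: (X(F(q)) U F(F(p)))=False X(F(q))=True F(q)=True q=False F(F(p))=False F(p)=False p=False
s_4={r}: (X(F(q)) U F(F(p)))=False X(F(q))=True F(q)=True q=False F(F(p))=False F(p)=False p=False
s_5={q,s}: (X(F(q)) U F(F(p)))=False X(F(q))=True F(q)=True q=True F(F(p))=False F(p)=False p=False
s_6={q,r}: (X(F(q)) U F(F(p)))=False X(F(q))=False F(q)=True q=True F(F(p))=False F(p)=False p=False

Answer: true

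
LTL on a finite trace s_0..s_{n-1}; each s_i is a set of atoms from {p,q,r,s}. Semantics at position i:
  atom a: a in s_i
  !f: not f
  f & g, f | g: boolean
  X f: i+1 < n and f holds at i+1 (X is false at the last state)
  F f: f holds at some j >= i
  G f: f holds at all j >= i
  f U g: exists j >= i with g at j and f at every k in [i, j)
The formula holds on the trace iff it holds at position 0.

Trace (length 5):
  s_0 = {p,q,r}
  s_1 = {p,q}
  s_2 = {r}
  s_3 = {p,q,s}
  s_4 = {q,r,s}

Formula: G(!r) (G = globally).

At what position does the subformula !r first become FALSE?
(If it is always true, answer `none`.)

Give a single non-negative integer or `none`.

s_0={p,q,r}: !r=False r=True
s_1={p,q}: !r=True r=False
s_2={r}: !r=False r=True
s_3={p,q,s}: !r=True r=False
s_4={q,r,s}: !r=False r=True
G(!r) holds globally = False
First violation at position 0.

Answer: 0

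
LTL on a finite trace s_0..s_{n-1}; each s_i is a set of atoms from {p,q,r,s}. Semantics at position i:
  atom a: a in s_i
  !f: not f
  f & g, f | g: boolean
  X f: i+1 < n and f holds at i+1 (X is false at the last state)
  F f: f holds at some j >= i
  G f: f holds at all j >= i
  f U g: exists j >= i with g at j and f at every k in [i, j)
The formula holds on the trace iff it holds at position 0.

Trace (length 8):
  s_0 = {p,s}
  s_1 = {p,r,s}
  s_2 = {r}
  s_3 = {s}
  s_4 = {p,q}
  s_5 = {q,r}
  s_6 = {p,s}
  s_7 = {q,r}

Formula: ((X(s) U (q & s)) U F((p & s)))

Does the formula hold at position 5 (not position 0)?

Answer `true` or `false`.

Answer: true

Derivation:
s_0={p,s}: ((X(s) U (q & s)) U F((p & s)))=True (X(s) U (q & s))=False X(s)=True s=True (q & s)=False q=False F((p & s))=True (p & s)=True p=True
s_1={p,r,s}: ((X(s) U (q & s)) U F((p & s)))=True (X(s) U (q & s))=False X(s)=False s=True (q & s)=False q=False F((p & s))=True (p & s)=True p=True
s_2={r}: ((X(s) U (q & s)) U F((p & s)))=True (X(s) U (q & s))=False X(s)=True s=False (q & s)=False q=False F((p & s))=True (p & s)=False p=False
s_3={s}: ((X(s) U (q & s)) U F((p & s)))=True (X(s) U (q & s))=False X(s)=False s=True (q & s)=False q=False F((p & s))=True (p & s)=False p=False
s_4={p,q}: ((X(s) U (q & s)) U F((p & s)))=True (X(s) U (q & s))=False X(s)=False s=False (q & s)=False q=True F((p & s))=True (p & s)=False p=True
s_5={q,r}: ((X(s) U (q & s)) U F((p & s)))=True (X(s) U (q & s))=False X(s)=True s=False (q & s)=False q=True F((p & s))=True (p & s)=False p=False
s_6={p,s}: ((X(s) U (q & s)) U F((p & s)))=True (X(s) U (q & s))=False X(s)=False s=True (q & s)=False q=False F((p & s))=True (p & s)=True p=True
s_7={q,r}: ((X(s) U (q & s)) U F((p & s)))=False (X(s) U (q & s))=False X(s)=False s=False (q & s)=False q=True F((p & s))=False (p & s)=False p=False
Evaluating at position 5: result = True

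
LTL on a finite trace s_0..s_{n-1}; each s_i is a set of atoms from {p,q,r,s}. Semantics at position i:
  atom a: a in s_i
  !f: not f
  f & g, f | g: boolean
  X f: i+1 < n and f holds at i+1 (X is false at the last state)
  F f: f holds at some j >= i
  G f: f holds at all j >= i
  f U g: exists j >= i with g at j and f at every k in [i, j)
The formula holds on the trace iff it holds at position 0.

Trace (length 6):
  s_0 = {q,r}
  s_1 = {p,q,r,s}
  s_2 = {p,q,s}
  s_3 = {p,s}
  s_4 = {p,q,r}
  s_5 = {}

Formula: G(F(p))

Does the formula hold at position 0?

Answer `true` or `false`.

Answer: false

Derivation:
s_0={q,r}: G(F(p))=False F(p)=True p=False
s_1={p,q,r,s}: G(F(p))=False F(p)=True p=True
s_2={p,q,s}: G(F(p))=False F(p)=True p=True
s_3={p,s}: G(F(p))=False F(p)=True p=True
s_4={p,q,r}: G(F(p))=False F(p)=True p=True
s_5={}: G(F(p))=False F(p)=False p=False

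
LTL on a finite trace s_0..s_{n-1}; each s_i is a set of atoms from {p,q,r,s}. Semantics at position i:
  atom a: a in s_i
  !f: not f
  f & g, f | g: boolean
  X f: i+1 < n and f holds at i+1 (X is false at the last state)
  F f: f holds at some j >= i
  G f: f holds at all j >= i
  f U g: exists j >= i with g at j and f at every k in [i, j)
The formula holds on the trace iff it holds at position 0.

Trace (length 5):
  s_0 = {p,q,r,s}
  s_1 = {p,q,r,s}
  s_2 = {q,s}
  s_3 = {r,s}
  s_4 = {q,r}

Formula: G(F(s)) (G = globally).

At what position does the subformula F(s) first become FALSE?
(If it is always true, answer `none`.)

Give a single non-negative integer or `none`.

s_0={p,q,r,s}: F(s)=True s=True
s_1={p,q,r,s}: F(s)=True s=True
s_2={q,s}: F(s)=True s=True
s_3={r,s}: F(s)=True s=True
s_4={q,r}: F(s)=False s=False
G(F(s)) holds globally = False
First violation at position 4.

Answer: 4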